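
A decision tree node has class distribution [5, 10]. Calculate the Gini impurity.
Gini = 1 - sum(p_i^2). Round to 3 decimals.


Total = 15. Proportions: 5/15, 10/15. sum(p_i^2) = 0.5556. Gini = 1 - 0.5556 = 0.4444, which rounds to 0.444.

0.444


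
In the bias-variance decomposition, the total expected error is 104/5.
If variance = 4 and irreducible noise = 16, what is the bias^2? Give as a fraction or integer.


Total error = bias^2 + variance + irreducible noise. So bias^2 = 104/5 - 4 - 16 = 4/5.

4/5


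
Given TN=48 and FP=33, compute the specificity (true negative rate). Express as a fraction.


Specificity = TN / (TN + FP) = 48 / 81 = 16/27.

16/27


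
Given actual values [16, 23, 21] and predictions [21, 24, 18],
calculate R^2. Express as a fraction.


Mean(y) = 20. SS_res = 35. SS_tot = 26. R^2 = 1 - 35/(26) = -9/26.

-9/26


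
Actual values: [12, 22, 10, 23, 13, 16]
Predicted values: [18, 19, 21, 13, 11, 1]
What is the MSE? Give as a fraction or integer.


MSE = (1/6) * ((12-18)^2=36 + (22-19)^2=9 + (10-21)^2=121 + (23-13)^2=100 + (13-11)^2=4 + (16-1)^2=225). Sum = 495. MSE = 165/2.

165/2


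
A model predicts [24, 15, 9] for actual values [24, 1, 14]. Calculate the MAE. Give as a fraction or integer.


MAE = (1/3) * (|24-24|=0 + |1-15|=14 + |14-9|=5). Sum = 19. MAE = 19/3.

19/3


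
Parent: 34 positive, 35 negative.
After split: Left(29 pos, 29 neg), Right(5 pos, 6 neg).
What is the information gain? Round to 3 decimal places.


H(parent) = 0.9998. H(left) = 1.0000, H(right) = 0.9940. Weighted = (58/69)*1.0000 + (11/69)*0.9940 = 0.9990. IG = 0.9998 - 0.9990 = 0.0008, which rounds to 0.001.

0.001


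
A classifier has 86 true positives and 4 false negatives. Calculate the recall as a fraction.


Recall = TP / (TP + FN) = 86 / 90 = 43/45.

43/45


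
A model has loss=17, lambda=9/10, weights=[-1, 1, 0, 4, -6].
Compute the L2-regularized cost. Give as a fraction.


L2 sq norm = sum(w^2) = 54. J = 17 + 9/10 * 54 = 328/5.

328/5


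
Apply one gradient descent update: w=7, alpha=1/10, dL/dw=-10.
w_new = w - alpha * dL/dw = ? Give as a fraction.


w_new = 7 - 1/10 * -10 = 7 - -1 = 8.

8


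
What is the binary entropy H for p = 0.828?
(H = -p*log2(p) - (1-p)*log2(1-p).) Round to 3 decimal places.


H = -0.828*log2(0.828) - 0.172*log2(0.172) = 0.662.

0.662


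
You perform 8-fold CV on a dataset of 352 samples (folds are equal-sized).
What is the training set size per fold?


Each validation fold has 352/8 = 44 samples. Training set = 352 - 44 = 308.

308


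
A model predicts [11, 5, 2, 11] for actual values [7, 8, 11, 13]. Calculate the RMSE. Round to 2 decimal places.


MSE = 27.5000. RMSE = sqrt(27.5000) = 5.24.

5.24


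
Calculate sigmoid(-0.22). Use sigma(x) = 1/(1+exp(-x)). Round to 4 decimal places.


sigma(-0.22) = 1/(1+e^(0.22)) = 1/(1+1.246077) = 1/2.246077 = 0.4452.

0.4452


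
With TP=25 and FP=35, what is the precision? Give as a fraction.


Precision = TP / (TP + FP) = 25 / 60 = 5/12.

5/12


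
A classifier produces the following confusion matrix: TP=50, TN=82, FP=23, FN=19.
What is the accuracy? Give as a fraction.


Accuracy = (TP + TN) / (TP + TN + FP + FN) = (50 + 82) / 174 = 22/29.

22/29


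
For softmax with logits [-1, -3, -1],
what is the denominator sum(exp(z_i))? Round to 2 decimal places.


Denom = e^-1=0.3679 + e^-3=0.0498 + e^-1=0.3679. Sum = 0.7856, which rounds to 0.79.

0.79


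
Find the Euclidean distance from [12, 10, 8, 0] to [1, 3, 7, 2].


d = sqrt(sum of squared differences). (12-1)^2=121, (10-3)^2=49, (8-7)^2=1, (0-2)^2=4. Sum = 175.

sqrt(175)


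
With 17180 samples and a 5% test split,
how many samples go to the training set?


Test set = 17180 * 5% = 859. Training set = 17180 - 859 = 16321.

16321


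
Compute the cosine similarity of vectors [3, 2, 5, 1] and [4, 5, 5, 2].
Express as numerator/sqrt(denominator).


dot = 49. |a|^2 = 39, |b|^2 = 70. cos = 49/sqrt(2730).

49/sqrt(2730)


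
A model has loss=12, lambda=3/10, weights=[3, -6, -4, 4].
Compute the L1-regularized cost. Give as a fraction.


L1 norm = sum(|w|) = 17. J = 12 + 3/10 * 17 = 171/10.

171/10


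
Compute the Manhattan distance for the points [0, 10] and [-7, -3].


d = sum of absolute differences: |0--7|=7 + |10--3|=13 = 20.

20


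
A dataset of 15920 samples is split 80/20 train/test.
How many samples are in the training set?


Test set = 15920 * 20% = 3184. Training set = 15920 - 3184 = 12736.

12736


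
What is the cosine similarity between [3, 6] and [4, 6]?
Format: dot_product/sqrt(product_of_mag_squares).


dot = 48. |a|^2 = 45, |b|^2 = 52. cos = 48/sqrt(2340).

48/sqrt(2340)


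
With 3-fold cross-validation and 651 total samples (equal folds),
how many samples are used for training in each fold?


Each validation fold has 651/3 = 217 samples. Training set = 651 - 217 = 434.

434


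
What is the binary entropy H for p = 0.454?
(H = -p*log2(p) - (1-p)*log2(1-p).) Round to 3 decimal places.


H = -0.454*log2(0.454) - 0.546*log2(0.546) = 0.994.

0.994


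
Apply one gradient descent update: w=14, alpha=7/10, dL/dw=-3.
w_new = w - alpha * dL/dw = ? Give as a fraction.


w_new = 14 - 7/10 * -3 = 14 - -21/10 = 161/10.

161/10


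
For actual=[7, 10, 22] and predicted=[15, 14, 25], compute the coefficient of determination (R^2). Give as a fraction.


Mean(y) = 13. SS_res = 89. SS_tot = 126. R^2 = 1 - 89/(126) = 37/126.

37/126


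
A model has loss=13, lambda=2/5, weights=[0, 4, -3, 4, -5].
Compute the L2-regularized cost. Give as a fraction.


L2 sq norm = sum(w^2) = 66. J = 13 + 2/5 * 66 = 197/5.

197/5


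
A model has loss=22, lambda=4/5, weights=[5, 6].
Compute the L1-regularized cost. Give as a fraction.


L1 norm = sum(|w|) = 11. J = 22 + 4/5 * 11 = 154/5.

154/5


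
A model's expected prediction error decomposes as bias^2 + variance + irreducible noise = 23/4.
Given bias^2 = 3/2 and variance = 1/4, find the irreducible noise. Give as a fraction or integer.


Total error = bias^2 + variance + irreducible noise. So irreducible noise = 23/4 - 3/2 - 1/4 = 4.

4


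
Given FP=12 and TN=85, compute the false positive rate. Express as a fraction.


FPR = FP / (FP + TN) = 12 / 97 = 12/97.

12/97


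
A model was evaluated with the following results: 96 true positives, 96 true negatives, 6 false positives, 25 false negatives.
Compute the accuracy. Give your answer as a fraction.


Accuracy = (TP + TN) / (TP + TN + FP + FN) = (96 + 96) / 223 = 192/223.

192/223


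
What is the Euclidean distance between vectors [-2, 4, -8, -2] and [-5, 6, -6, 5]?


d = sqrt(sum of squared differences). (-2--5)^2=9, (4-6)^2=4, (-8--6)^2=4, (-2-5)^2=49. Sum = 66.

sqrt(66)


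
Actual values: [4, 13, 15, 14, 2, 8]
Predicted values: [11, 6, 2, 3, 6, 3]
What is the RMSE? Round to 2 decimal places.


MSE = 71.5000. RMSE = sqrt(71.5000) = 8.46.

8.46


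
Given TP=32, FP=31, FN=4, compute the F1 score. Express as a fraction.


Precision = 32/63 = 32/63. Recall = 32/36 = 8/9. F1 = 2*P*R/(P+R) = 64/99.

64/99


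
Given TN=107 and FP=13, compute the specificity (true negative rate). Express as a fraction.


Specificity = TN / (TN + FP) = 107 / 120 = 107/120.

107/120


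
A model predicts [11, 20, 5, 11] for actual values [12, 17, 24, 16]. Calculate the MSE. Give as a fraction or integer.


MSE = (1/4) * ((12-11)^2=1 + (17-20)^2=9 + (24-5)^2=361 + (16-11)^2=25). Sum = 396. MSE = 99.

99


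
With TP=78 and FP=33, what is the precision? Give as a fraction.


Precision = TP / (TP + FP) = 78 / 111 = 26/37.

26/37


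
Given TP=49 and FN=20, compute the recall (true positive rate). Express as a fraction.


Recall = TP / (TP + FN) = 49 / 69 = 49/69.

49/69


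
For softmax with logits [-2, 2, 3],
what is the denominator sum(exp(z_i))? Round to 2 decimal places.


Denom = e^-2=0.1353 + e^2=7.3891 + e^3=20.0855. Sum = 27.6099, which rounds to 27.61.

27.61


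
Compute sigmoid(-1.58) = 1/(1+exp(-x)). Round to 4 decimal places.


sigma(-1.58) = 1/(1+e^(1.58)) = 1/(1+4.854956) = 1/5.854956 = 0.1708.

0.1708


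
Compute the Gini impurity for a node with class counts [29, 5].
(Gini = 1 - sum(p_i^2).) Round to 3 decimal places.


Total = 34. Proportions: 29/34, 5/34. sum(p_i^2) = 0.7491. Gini = 1 - 0.7491 = 0.2509, which rounds to 0.251.

0.251


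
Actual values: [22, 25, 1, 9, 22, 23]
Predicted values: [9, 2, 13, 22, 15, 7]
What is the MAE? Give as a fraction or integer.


MAE = (1/6) * (|22-9|=13 + |25-2|=23 + |1-13|=12 + |9-22|=13 + |22-15|=7 + |23-7|=16). Sum = 84. MAE = 14.

14


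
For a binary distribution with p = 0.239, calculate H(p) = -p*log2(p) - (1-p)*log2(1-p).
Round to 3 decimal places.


H = -0.239*log2(0.239) - 0.761*log2(0.761) = 0.793.

0.793


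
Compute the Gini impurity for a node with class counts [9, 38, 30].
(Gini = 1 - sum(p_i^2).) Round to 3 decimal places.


Total = 77. Proportions: 9/77, 38/77, 30/77. sum(p_i^2) = 0.4090. Gini = 1 - 0.4090 = 0.5910, which rounds to 0.591.

0.591


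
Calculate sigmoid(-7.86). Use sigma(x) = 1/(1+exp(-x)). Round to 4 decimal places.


sigma(-7.86) = 1/(1+e^(7.86)) = 1/(1+2591.520375) = 1/2592.520375 = 0.0004.

0.0004


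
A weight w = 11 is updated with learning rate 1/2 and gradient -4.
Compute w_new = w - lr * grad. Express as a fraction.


w_new = 11 - 1/2 * -4 = 11 - -2 = 13.

13


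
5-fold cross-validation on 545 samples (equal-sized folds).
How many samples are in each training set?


Each validation fold has 545/5 = 109 samples. Training set = 545 - 109 = 436.

436


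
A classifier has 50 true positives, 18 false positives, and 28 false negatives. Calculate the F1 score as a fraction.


Precision = 50/68 = 25/34. Recall = 50/78 = 25/39. F1 = 2*P*R/(P+R) = 50/73.

50/73


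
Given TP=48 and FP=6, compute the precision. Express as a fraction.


Precision = TP / (TP + FP) = 48 / 54 = 8/9.

8/9


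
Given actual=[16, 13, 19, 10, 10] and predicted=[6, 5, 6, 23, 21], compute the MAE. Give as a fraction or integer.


MAE = (1/5) * (|16-6|=10 + |13-5|=8 + |19-6|=13 + |10-23|=13 + |10-21|=11). Sum = 55. MAE = 11.

11


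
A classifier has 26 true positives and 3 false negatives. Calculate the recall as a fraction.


Recall = TP / (TP + FN) = 26 / 29 = 26/29.

26/29


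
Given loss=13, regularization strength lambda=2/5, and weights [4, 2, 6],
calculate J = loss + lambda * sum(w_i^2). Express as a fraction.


L2 sq norm = sum(w^2) = 56. J = 13 + 2/5 * 56 = 177/5.

177/5


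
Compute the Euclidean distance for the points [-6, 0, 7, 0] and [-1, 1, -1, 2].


d = sqrt(sum of squared differences). (-6--1)^2=25, (0-1)^2=1, (7--1)^2=64, (0-2)^2=4. Sum = 94.

sqrt(94)


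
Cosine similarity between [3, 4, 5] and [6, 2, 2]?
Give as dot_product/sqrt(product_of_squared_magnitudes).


dot = 36. |a|^2 = 50, |b|^2 = 44. cos = 36/sqrt(2200).

36/sqrt(2200)


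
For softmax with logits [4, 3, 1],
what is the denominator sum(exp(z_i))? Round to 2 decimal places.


Denom = e^4=54.5982 + e^3=20.0855 + e^1=2.7183. Sum = 77.4020, which rounds to 77.40.

77.40


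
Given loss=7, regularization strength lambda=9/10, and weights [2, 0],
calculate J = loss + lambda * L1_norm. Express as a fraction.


L1 norm = sum(|w|) = 2. J = 7 + 9/10 * 2 = 44/5.

44/5


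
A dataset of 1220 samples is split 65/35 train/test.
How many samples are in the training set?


Test set = 1220 * 35% = 427. Training set = 1220 - 427 = 793.

793


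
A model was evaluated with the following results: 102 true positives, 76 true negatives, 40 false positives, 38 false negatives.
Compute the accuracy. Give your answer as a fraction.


Accuracy = (TP + TN) / (TP + TN + FP + FN) = (102 + 76) / 256 = 89/128.

89/128


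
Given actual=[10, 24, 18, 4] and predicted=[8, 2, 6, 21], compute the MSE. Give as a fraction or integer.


MSE = (1/4) * ((10-8)^2=4 + (24-2)^2=484 + (18-6)^2=144 + (4-21)^2=289). Sum = 921. MSE = 921/4.

921/4


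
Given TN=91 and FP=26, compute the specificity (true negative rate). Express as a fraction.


Specificity = TN / (TN + FP) = 91 / 117 = 7/9.

7/9


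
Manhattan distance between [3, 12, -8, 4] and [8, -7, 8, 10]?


d = sum of absolute differences: |3-8|=5 + |12--7|=19 + |-8-8|=16 + |4-10|=6 = 46.

46


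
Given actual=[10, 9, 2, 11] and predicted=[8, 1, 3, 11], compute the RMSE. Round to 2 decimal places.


MSE = 17.2500. RMSE = sqrt(17.2500) = 4.15.

4.15


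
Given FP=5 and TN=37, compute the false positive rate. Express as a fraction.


FPR = FP / (FP + TN) = 5 / 42 = 5/42.

5/42


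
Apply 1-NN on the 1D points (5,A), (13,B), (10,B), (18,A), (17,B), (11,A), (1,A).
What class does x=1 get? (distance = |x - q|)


Distances: |5-1|=4, |13-1|=12, |10-1|=9, |18-1|=17, |17-1|=16, |11-1|=10, |1-1|=0. 1 nearest: (1,A). Counts: {'A': 1}. Majority class: A.

A


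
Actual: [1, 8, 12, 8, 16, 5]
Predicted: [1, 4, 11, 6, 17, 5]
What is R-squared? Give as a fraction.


Mean(y) = 25/3. SS_res = 22. SS_tot = 412/3. R^2 = 1 - 22/(412/3) = 173/206.

173/206


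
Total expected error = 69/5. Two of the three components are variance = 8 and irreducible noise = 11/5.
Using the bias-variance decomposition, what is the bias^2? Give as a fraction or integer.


Total error = bias^2 + variance + irreducible noise. So bias^2 = 69/5 - 8 - 11/5 = 18/5.

18/5


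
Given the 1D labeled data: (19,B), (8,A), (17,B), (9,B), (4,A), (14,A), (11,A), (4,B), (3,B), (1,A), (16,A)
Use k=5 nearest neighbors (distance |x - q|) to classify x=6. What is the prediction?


Distances: |19-6|=13, |8-6|=2, |17-6|=11, |9-6|=3, |4-6|=2, |14-6|=8, |11-6|=5, |4-6|=2, |3-6|=3, |1-6|=5, |16-6|=10. 5 nearest: (8,A), (4,A), (4,B), (9,B), (3,B). Counts: {'A': 2, 'B': 3}. Majority class: B.

B


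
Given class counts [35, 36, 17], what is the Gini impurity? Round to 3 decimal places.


Total = 88. Proportions: 35/88, 36/88, 17/88. sum(p_i^2) = 0.3629. Gini = 1 - 0.3629 = 0.6371, which rounds to 0.637.

0.637


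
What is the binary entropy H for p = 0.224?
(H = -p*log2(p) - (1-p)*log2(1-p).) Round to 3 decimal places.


H = -0.224*log2(0.224) - 0.776*log2(0.776) = 0.767.

0.767


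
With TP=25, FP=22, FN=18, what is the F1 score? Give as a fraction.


Precision = 25/47 = 25/47. Recall = 25/43 = 25/43. F1 = 2*P*R/(P+R) = 5/9.

5/9


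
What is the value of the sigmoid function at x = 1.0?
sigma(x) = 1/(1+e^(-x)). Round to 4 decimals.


sigma(1.0) = 1/(1+e^(-1.0)) = 1/(1+0.367879) = 1/1.367879 = 0.7311.

0.7311


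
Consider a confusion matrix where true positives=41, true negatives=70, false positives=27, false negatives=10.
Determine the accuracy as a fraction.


Accuracy = (TP + TN) / (TP + TN + FP + FN) = (41 + 70) / 148 = 3/4.

3/4


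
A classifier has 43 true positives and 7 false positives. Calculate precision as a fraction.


Precision = TP / (TP + FP) = 43 / 50 = 43/50.

43/50


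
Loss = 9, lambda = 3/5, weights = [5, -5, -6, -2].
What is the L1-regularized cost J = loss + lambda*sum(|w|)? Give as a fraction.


L1 norm = sum(|w|) = 18. J = 9 + 3/5 * 18 = 99/5.

99/5


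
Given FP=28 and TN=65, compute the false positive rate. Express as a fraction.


FPR = FP / (FP + TN) = 28 / 93 = 28/93.

28/93


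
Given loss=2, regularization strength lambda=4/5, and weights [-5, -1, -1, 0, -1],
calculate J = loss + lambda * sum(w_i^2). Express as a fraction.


L2 sq norm = sum(w^2) = 28. J = 2 + 4/5 * 28 = 122/5.

122/5


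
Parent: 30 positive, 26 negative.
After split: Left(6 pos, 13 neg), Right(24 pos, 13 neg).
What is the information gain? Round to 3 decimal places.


H(parent) = 0.9963. H(left) = 0.8997, H(right) = 0.9353. Weighted = (19/56)*0.8997 + (37/56)*0.9353 = 0.9232. IG = 0.9963 - 0.9232 = 0.0731, which rounds to 0.073.

0.073


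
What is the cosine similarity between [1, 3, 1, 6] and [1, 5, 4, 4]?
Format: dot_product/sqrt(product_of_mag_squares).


dot = 44. |a|^2 = 47, |b|^2 = 58. cos = 44/sqrt(2726).

44/sqrt(2726)


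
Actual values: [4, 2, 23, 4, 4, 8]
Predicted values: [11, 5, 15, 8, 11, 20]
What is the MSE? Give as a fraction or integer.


MSE = (1/6) * ((4-11)^2=49 + (2-5)^2=9 + (23-15)^2=64 + (4-8)^2=16 + (4-11)^2=49 + (8-20)^2=144). Sum = 331. MSE = 331/6.

331/6


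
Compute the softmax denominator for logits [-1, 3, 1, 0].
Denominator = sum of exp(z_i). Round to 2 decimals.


Denom = e^-1=0.3679 + e^3=20.0855 + e^1=2.7183 + e^0=1.0000. Sum = 24.1717, which rounds to 24.17.

24.17


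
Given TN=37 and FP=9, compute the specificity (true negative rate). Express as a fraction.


Specificity = TN / (TN + FP) = 37 / 46 = 37/46.

37/46


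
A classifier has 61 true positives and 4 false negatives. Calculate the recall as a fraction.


Recall = TP / (TP + FN) = 61 / 65 = 61/65.

61/65


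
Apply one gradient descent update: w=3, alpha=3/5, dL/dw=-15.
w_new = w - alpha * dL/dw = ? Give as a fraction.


w_new = 3 - 3/5 * -15 = 3 - -9 = 12.

12


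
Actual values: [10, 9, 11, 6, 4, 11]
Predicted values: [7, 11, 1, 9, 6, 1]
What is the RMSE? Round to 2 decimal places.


MSE = 37.6667. RMSE = sqrt(37.6667) = 6.14.

6.14


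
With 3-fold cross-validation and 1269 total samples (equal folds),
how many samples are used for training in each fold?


Each validation fold has 1269/3 = 423 samples. Training set = 1269 - 423 = 846.

846


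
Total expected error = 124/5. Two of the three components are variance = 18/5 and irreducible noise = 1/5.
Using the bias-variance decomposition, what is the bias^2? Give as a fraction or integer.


Total error = bias^2 + variance + irreducible noise. So bias^2 = 124/5 - 18/5 - 1/5 = 21.

21


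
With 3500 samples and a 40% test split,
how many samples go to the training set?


Test set = 3500 * 40% = 1400. Training set = 3500 - 1400 = 2100.

2100


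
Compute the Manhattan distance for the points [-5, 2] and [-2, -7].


d = sum of absolute differences: |-5--2|=3 + |2--7|=9 = 12.

12


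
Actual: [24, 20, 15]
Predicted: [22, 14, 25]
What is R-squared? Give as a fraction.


Mean(y) = 59/3. SS_res = 140. SS_tot = 122/3. R^2 = 1 - 140/(122/3) = -149/61.

-149/61


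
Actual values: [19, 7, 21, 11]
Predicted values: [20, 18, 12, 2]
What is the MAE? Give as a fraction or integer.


MAE = (1/4) * (|19-20|=1 + |7-18|=11 + |21-12|=9 + |11-2|=9). Sum = 30. MAE = 15/2.

15/2


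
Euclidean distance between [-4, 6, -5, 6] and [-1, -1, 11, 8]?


d = sqrt(sum of squared differences). (-4--1)^2=9, (6--1)^2=49, (-5-11)^2=256, (6-8)^2=4. Sum = 318.

sqrt(318)


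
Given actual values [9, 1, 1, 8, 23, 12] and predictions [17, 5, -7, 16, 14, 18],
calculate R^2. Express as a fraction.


Mean(y) = 9. SS_res = 325. SS_tot = 334. R^2 = 1 - 325/(334) = 9/334.

9/334


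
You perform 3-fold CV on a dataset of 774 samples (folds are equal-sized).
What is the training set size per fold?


Each validation fold has 774/3 = 258 samples. Training set = 774 - 258 = 516.

516


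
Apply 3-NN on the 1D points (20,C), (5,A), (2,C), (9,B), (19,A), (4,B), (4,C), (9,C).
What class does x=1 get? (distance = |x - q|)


Distances: |20-1|=19, |5-1|=4, |2-1|=1, |9-1|=8, |19-1|=18, |4-1|=3, |4-1|=3, |9-1|=8. 3 nearest: (2,C), (4,B), (4,C). Counts: {'C': 2, 'B': 1}. Majority class: C.

C


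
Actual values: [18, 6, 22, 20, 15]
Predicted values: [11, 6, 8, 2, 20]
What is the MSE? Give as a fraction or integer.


MSE = (1/5) * ((18-11)^2=49 + (6-6)^2=0 + (22-8)^2=196 + (20-2)^2=324 + (15-20)^2=25). Sum = 594. MSE = 594/5.

594/5


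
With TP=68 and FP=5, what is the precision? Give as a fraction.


Precision = TP / (TP + FP) = 68 / 73 = 68/73.

68/73


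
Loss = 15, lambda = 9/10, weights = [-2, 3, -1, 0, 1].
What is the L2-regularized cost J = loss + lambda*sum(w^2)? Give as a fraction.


L2 sq norm = sum(w^2) = 15. J = 15 + 9/10 * 15 = 57/2.

57/2


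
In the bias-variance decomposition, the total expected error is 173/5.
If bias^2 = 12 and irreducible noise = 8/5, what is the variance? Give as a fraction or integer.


Total error = bias^2 + variance + irreducible noise. So variance = 173/5 - 12 - 8/5 = 21.

21


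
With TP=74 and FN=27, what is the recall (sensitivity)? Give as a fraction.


Recall = TP / (TP + FN) = 74 / 101 = 74/101.

74/101


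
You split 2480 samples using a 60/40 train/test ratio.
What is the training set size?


Test set = 2480 * 40% = 992. Training set = 2480 - 992 = 1488.

1488


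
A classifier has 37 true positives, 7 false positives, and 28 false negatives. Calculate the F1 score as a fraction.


Precision = 37/44 = 37/44. Recall = 37/65 = 37/65. F1 = 2*P*R/(P+R) = 74/109.

74/109


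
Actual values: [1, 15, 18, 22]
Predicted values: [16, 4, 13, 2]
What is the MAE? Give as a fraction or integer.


MAE = (1/4) * (|1-16|=15 + |15-4|=11 + |18-13|=5 + |22-2|=20). Sum = 51. MAE = 51/4.

51/4


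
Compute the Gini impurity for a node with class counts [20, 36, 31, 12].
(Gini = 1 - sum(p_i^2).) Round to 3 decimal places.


Total = 99. Proportions: 20/99, 36/99, 31/99, 12/99. sum(p_i^2) = 0.2858. Gini = 1 - 0.2858 = 0.7142, which rounds to 0.714.

0.714


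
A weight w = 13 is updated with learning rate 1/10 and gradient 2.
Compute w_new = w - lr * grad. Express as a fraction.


w_new = 13 - 1/10 * 2 = 13 - 1/5 = 64/5.

64/5


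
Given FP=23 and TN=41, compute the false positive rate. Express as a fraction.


FPR = FP / (FP + TN) = 23 / 64 = 23/64.

23/64


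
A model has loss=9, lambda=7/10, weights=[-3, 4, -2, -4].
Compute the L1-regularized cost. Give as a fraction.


L1 norm = sum(|w|) = 13. J = 9 + 7/10 * 13 = 181/10.

181/10


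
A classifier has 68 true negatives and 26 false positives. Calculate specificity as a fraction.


Specificity = TN / (TN + FP) = 68 / 94 = 34/47.

34/47


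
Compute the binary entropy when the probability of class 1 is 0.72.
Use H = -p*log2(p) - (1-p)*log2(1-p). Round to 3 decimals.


H = -0.72*log2(0.72) - 0.28*log2(0.28) = 0.855.

0.855


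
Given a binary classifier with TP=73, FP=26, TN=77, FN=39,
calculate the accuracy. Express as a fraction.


Accuracy = (TP + TN) / (TP + TN + FP + FN) = (73 + 77) / 215 = 30/43.

30/43


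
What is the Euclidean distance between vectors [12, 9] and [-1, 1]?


d = sqrt(sum of squared differences). (12--1)^2=169, (9-1)^2=64. Sum = 233.

sqrt(233)


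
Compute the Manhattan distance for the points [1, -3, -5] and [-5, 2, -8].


d = sum of absolute differences: |1--5|=6 + |-3-2|=5 + |-5--8|=3 = 14.

14


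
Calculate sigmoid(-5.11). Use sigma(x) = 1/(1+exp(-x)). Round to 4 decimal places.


sigma(-5.11) = 1/(1+e^(5.11)) = 1/(1+165.670355) = 1/166.670355 = 0.0060.

0.0060


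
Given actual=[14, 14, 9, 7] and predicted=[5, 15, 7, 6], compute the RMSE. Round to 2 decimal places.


MSE = 21.7500. RMSE = sqrt(21.7500) = 4.66.

4.66


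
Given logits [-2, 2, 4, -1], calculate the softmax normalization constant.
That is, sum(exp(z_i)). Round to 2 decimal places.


Denom = e^-2=0.1353 + e^2=7.3891 + e^4=54.5982 + e^-1=0.3679. Sum = 62.4905, which rounds to 62.49.

62.49


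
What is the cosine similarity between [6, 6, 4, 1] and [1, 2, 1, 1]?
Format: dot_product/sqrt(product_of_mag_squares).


dot = 23. |a|^2 = 89, |b|^2 = 7. cos = 23/sqrt(623).

23/sqrt(623)


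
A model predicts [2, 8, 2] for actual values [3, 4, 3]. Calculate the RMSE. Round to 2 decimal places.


MSE = 6.0000. RMSE = sqrt(6.0000) = 2.45.

2.45


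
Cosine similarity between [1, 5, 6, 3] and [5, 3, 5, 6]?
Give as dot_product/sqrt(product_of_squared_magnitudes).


dot = 68. |a|^2 = 71, |b|^2 = 95. cos = 68/sqrt(6745).

68/sqrt(6745)


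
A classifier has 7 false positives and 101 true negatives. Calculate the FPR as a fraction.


FPR = FP / (FP + TN) = 7 / 108 = 7/108.

7/108


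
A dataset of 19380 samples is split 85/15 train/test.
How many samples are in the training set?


Test set = 19380 * 15% = 2907. Training set = 19380 - 2907 = 16473.

16473


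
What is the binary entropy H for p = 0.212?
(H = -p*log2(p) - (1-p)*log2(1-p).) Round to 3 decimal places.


H = -0.212*log2(0.212) - 0.788*log2(0.788) = 0.745.

0.745


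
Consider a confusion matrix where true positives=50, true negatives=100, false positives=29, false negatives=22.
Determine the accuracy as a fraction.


Accuracy = (TP + TN) / (TP + TN + FP + FN) = (50 + 100) / 201 = 50/67.

50/67


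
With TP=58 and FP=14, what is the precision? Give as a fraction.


Precision = TP / (TP + FP) = 58 / 72 = 29/36.

29/36


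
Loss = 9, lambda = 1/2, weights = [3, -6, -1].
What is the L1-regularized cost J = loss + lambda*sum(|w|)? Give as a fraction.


L1 norm = sum(|w|) = 10. J = 9 + 1/2 * 10 = 14.

14


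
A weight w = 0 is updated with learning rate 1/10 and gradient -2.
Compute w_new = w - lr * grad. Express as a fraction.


w_new = 0 - 1/10 * -2 = 0 - -1/5 = 1/5.

1/5


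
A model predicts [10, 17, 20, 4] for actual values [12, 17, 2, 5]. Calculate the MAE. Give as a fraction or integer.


MAE = (1/4) * (|12-10|=2 + |17-17|=0 + |2-20|=18 + |5-4|=1). Sum = 21. MAE = 21/4.

21/4


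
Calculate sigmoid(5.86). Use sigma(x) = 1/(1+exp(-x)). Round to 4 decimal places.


sigma(5.86) = 1/(1+e^(-5.86)) = 1/(1+0.002851) = 1/1.002851 = 0.9972.

0.9972


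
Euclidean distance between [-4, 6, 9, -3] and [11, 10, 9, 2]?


d = sqrt(sum of squared differences). (-4-11)^2=225, (6-10)^2=16, (9-9)^2=0, (-3-2)^2=25. Sum = 266.

sqrt(266)


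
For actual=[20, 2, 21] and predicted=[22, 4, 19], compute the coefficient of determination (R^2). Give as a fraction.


Mean(y) = 43/3. SS_res = 12. SS_tot = 686/3. R^2 = 1 - 12/(686/3) = 325/343.

325/343


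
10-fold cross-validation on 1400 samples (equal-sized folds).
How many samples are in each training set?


Each validation fold has 1400/10 = 140 samples. Training set = 1400 - 140 = 1260.

1260


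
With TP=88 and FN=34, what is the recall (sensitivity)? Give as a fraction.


Recall = TP / (TP + FN) = 88 / 122 = 44/61.

44/61


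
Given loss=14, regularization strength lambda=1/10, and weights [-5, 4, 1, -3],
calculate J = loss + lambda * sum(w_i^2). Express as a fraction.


L2 sq norm = sum(w^2) = 51. J = 14 + 1/10 * 51 = 191/10.

191/10


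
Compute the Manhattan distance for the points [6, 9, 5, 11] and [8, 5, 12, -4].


d = sum of absolute differences: |6-8|=2 + |9-5|=4 + |5-12|=7 + |11--4|=15 = 28.

28


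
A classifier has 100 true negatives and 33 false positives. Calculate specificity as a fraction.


Specificity = TN / (TN + FP) = 100 / 133 = 100/133.

100/133


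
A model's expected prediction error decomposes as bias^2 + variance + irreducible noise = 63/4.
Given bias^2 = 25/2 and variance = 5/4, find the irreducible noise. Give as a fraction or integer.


Total error = bias^2 + variance + irreducible noise. So irreducible noise = 63/4 - 25/2 - 5/4 = 2.

2


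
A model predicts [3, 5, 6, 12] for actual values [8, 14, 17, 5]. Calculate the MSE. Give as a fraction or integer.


MSE = (1/4) * ((8-3)^2=25 + (14-5)^2=81 + (17-6)^2=121 + (5-12)^2=49). Sum = 276. MSE = 69.

69


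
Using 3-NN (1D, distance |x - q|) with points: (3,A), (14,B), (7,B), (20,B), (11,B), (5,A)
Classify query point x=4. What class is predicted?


Distances: |3-4|=1, |14-4|=10, |7-4|=3, |20-4|=16, |11-4|=7, |5-4|=1. 3 nearest: (3,A), (5,A), (7,B). Counts: {'A': 2, 'B': 1}. Majority class: A.

A


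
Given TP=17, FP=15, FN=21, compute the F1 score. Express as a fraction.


Precision = 17/32 = 17/32. Recall = 17/38 = 17/38. F1 = 2*P*R/(P+R) = 17/35.

17/35


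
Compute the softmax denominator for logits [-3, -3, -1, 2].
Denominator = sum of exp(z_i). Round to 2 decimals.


Denom = e^-3=0.0498 + e^-3=0.0498 + e^-1=0.3679 + e^2=7.3891. Sum = 7.8566, which rounds to 7.86.

7.86


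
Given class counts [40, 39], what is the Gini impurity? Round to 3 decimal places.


Total = 79. Proportions: 40/79, 39/79. sum(p_i^2) = 0.5001. Gini = 1 - 0.5001 = 0.4999, which rounds to 0.500.

0.500


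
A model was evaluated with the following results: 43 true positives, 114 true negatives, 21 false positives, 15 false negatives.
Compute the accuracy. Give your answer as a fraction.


Accuracy = (TP + TN) / (TP + TN + FP + FN) = (43 + 114) / 193 = 157/193.

157/193


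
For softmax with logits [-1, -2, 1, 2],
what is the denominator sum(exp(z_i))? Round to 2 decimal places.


Denom = e^-1=0.3679 + e^-2=0.1353 + e^1=2.7183 + e^2=7.3891. Sum = 10.6106, which rounds to 10.61.

10.61


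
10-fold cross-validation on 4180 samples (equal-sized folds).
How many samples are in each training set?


Each validation fold has 4180/10 = 418 samples. Training set = 4180 - 418 = 3762.

3762


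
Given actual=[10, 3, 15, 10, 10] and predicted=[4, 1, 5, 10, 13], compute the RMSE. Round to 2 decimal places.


MSE = 29.8000. RMSE = sqrt(29.8000) = 5.46.

5.46


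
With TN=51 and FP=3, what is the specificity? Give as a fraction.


Specificity = TN / (TN + FP) = 51 / 54 = 17/18.

17/18


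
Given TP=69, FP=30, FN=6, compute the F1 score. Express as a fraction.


Precision = 69/99 = 23/33. Recall = 69/75 = 23/25. F1 = 2*P*R/(P+R) = 23/29.

23/29


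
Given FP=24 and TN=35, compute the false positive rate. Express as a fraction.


FPR = FP / (FP + TN) = 24 / 59 = 24/59.

24/59


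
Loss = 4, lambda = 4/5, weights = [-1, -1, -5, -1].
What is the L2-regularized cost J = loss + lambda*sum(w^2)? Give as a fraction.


L2 sq norm = sum(w^2) = 28. J = 4 + 4/5 * 28 = 132/5.

132/5


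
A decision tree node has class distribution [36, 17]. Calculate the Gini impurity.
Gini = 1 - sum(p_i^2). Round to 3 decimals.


Total = 53. Proportions: 36/53, 17/53. sum(p_i^2) = 0.5643. Gini = 1 - 0.5643 = 0.4357, which rounds to 0.436.

0.436


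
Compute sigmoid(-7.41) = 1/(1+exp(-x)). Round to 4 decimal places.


sigma(-7.41) = 1/(1+e^(7.41)) = 1/(1+1652.426347) = 1/1653.426347 = 0.0006.

0.0006


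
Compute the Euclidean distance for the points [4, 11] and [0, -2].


d = sqrt(sum of squared differences). (4-0)^2=16, (11--2)^2=169. Sum = 185.

sqrt(185)


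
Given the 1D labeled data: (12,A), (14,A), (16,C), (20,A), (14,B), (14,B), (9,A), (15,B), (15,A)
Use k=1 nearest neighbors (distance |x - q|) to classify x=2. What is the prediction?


Distances: |12-2|=10, |14-2|=12, |16-2|=14, |20-2|=18, |14-2|=12, |14-2|=12, |9-2|=7, |15-2|=13, |15-2|=13. 1 nearest: (9,A). Counts: {'A': 1}. Majority class: A.

A


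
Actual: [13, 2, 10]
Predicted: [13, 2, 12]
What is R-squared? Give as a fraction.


Mean(y) = 25/3. SS_res = 4. SS_tot = 194/3. R^2 = 1 - 4/(194/3) = 91/97.

91/97


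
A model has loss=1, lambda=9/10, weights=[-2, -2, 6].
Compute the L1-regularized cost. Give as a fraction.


L1 norm = sum(|w|) = 10. J = 1 + 9/10 * 10 = 10.

10


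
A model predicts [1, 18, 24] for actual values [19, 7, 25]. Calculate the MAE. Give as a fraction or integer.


MAE = (1/3) * (|19-1|=18 + |7-18|=11 + |25-24|=1). Sum = 30. MAE = 10.

10


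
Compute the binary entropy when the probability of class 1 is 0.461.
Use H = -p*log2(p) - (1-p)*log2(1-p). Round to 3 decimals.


H = -0.461*log2(0.461) - 0.539*log2(0.539) = 0.996.

0.996


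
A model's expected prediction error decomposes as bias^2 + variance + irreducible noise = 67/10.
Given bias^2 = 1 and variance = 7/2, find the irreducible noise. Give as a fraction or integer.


Total error = bias^2 + variance + irreducible noise. So irreducible noise = 67/10 - 1 - 7/2 = 11/5.

11/5


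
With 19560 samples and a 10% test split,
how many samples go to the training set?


Test set = 19560 * 10% = 1956. Training set = 19560 - 1956 = 17604.

17604


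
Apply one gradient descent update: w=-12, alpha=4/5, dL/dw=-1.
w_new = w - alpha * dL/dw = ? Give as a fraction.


w_new = -12 - 4/5 * -1 = -12 - -4/5 = -56/5.

-56/5


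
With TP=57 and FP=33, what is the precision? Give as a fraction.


Precision = TP / (TP + FP) = 57 / 90 = 19/30.

19/30


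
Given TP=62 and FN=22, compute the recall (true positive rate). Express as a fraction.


Recall = TP / (TP + FN) = 62 / 84 = 31/42.

31/42


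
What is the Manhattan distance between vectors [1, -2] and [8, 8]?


d = sum of absolute differences: |1-8|=7 + |-2-8|=10 = 17.

17


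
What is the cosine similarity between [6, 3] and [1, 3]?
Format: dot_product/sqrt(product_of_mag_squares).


dot = 15. |a|^2 = 45, |b|^2 = 10. cos = 15/sqrt(450).

15/sqrt(450)


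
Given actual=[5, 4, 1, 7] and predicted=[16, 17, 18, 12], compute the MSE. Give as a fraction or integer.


MSE = (1/4) * ((5-16)^2=121 + (4-17)^2=169 + (1-18)^2=289 + (7-12)^2=25). Sum = 604. MSE = 151.

151


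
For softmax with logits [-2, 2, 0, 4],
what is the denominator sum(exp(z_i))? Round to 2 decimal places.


Denom = e^-2=0.1353 + e^2=7.3891 + e^0=1.0000 + e^4=54.5982. Sum = 63.1226, which rounds to 63.12.

63.12


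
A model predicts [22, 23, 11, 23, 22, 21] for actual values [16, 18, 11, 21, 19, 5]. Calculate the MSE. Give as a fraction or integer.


MSE = (1/6) * ((16-22)^2=36 + (18-23)^2=25 + (11-11)^2=0 + (21-23)^2=4 + (19-22)^2=9 + (5-21)^2=256). Sum = 330. MSE = 55.

55


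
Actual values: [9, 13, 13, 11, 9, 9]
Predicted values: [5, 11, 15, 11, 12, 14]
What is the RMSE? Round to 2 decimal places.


MSE = 9.6667. RMSE = sqrt(9.6667) = 3.11.

3.11


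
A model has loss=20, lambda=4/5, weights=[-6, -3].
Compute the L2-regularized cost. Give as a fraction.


L2 sq norm = sum(w^2) = 45. J = 20 + 4/5 * 45 = 56.

56


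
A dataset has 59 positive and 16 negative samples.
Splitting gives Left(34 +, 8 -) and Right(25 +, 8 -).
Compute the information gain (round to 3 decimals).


H(parent) = 0.7478. H(left) = 0.7025, H(right) = 0.7990. Weighted = (42/75)*0.7025 + (33/75)*0.7990 = 0.7450. IG = 0.7478 - 0.7450 = 0.0028, which rounds to 0.003.

0.003


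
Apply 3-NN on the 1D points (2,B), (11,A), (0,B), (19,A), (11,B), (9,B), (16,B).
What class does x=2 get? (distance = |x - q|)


Distances: |2-2|=0, |11-2|=9, |0-2|=2, |19-2|=17, |11-2|=9, |9-2|=7, |16-2|=14. 3 nearest: (2,B), (0,B), (9,B). Counts: {'B': 3}. Majority class: B.

B


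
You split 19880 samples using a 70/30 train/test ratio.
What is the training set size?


Test set = 19880 * 30% = 5964. Training set = 19880 - 5964 = 13916.

13916


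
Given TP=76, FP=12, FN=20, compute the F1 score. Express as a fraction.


Precision = 76/88 = 19/22. Recall = 76/96 = 19/24. F1 = 2*P*R/(P+R) = 19/23.

19/23


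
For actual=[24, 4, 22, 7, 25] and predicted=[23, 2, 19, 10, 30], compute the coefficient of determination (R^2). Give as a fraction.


Mean(y) = 82/5. SS_res = 48. SS_tot = 2026/5. R^2 = 1 - 48/(2026/5) = 893/1013.

893/1013


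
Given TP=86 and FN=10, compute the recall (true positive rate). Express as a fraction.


Recall = TP / (TP + FN) = 86 / 96 = 43/48.

43/48


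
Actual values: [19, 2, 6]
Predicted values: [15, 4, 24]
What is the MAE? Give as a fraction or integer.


MAE = (1/3) * (|19-15|=4 + |2-4|=2 + |6-24|=18). Sum = 24. MAE = 8.

8


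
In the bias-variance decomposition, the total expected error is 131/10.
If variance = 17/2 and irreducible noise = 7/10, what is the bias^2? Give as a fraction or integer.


Total error = bias^2 + variance + irreducible noise. So bias^2 = 131/10 - 17/2 - 7/10 = 39/10.

39/10


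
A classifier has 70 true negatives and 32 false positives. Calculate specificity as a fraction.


Specificity = TN / (TN + FP) = 70 / 102 = 35/51.

35/51


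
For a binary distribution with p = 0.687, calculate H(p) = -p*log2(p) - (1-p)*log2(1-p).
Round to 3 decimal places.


H = -0.687*log2(0.687) - 0.313*log2(0.313) = 0.897.

0.897


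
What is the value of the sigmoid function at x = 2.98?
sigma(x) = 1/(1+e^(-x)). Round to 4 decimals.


sigma(2.98) = 1/(1+e^(-2.98)) = 1/(1+0.050793) = 1/1.050793 = 0.9517.

0.9517


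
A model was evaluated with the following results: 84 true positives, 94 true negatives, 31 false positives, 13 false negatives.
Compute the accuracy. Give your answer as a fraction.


Accuracy = (TP + TN) / (TP + TN + FP + FN) = (84 + 94) / 222 = 89/111.

89/111


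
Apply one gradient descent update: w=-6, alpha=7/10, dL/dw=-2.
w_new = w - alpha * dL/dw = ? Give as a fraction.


w_new = -6 - 7/10 * -2 = -6 - -7/5 = -23/5.

-23/5


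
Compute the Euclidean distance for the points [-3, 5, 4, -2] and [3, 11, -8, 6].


d = sqrt(sum of squared differences). (-3-3)^2=36, (5-11)^2=36, (4--8)^2=144, (-2-6)^2=64. Sum = 280.

sqrt(280)


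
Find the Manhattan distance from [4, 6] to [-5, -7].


d = sum of absolute differences: |4--5|=9 + |6--7|=13 = 22.

22


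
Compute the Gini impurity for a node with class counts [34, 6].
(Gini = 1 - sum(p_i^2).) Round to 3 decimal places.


Total = 40. Proportions: 34/40, 6/40. sum(p_i^2) = 0.7450. Gini = 1 - 0.7450 = 0.2550, which rounds to 0.255.

0.255


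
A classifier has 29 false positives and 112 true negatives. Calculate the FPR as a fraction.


FPR = FP / (FP + TN) = 29 / 141 = 29/141.

29/141


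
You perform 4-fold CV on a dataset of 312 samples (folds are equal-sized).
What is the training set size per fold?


Each validation fold has 312/4 = 78 samples. Training set = 312 - 78 = 234.

234


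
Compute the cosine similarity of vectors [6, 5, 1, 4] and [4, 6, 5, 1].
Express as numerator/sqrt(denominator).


dot = 63. |a|^2 = 78, |b|^2 = 78. cos = 63/sqrt(6084).

63/sqrt(6084)


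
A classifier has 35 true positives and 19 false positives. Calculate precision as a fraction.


Precision = TP / (TP + FP) = 35 / 54 = 35/54.

35/54


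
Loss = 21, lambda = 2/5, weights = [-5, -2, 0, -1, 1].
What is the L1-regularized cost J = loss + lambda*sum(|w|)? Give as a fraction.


L1 norm = sum(|w|) = 9. J = 21 + 2/5 * 9 = 123/5.

123/5


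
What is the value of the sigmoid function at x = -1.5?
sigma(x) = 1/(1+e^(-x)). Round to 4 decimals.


sigma(-1.5) = 1/(1+e^(1.5)) = 1/(1+4.481689) = 1/5.481689 = 0.1824.

0.1824


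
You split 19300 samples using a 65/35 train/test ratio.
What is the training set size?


Test set = 19300 * 35% = 6755. Training set = 19300 - 6755 = 12545.

12545


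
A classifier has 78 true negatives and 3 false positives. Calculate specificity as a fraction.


Specificity = TN / (TN + FP) = 78 / 81 = 26/27.

26/27


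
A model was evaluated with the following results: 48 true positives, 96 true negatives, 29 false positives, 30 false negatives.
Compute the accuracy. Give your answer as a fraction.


Accuracy = (TP + TN) / (TP + TN + FP + FN) = (48 + 96) / 203 = 144/203.

144/203


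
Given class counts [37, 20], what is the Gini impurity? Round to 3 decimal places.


Total = 57. Proportions: 37/57, 20/57. sum(p_i^2) = 0.5445. Gini = 1 - 0.5445 = 0.4555, which rounds to 0.456.

0.456


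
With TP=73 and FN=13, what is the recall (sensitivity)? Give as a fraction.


Recall = TP / (TP + FN) = 73 / 86 = 73/86.

73/86


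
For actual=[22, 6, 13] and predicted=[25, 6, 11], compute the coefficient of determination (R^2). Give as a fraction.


Mean(y) = 41/3. SS_res = 13. SS_tot = 386/3. R^2 = 1 - 13/(386/3) = 347/386.

347/386
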